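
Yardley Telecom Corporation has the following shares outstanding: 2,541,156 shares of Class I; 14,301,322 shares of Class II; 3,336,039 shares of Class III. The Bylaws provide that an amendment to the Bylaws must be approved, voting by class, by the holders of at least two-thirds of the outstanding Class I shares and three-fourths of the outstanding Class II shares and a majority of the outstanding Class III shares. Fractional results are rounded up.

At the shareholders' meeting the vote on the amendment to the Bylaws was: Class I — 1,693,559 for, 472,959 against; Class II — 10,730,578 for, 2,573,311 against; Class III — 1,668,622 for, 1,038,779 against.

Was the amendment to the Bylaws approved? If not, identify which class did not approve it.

Not approved — the Class I shares did not give the required vote.

Class I: 2/3 of 2541156 = 1694104; 1,694,104 required, 1,693,559 in favor — not approved.
Class II: 3/4 of 14301322 = 10725991.50, rounded up to 10725992; 10,725,992 required, 10,730,578 in favor — approved.
Class III: a majority of 3336039 is 1668020; 1,668,020 required, 1,668,622 in favor — approved.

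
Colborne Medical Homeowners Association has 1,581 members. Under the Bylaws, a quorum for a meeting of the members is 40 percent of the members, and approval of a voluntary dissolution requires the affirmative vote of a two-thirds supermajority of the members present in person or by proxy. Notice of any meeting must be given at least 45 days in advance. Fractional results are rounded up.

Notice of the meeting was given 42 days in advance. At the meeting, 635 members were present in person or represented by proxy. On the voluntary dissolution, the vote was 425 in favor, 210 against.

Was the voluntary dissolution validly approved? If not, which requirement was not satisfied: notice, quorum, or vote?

Invalid — notice requirement not satisfied.

Notice: 42 days given; 45 required. Not satisfied.
Quorum: 40% of 1,581 = 632.40, rounded up to 633; 635 present. Satisfied.
Vote: requires two-thirds of those present (635); 2/3 of 635 = 423.33, rounded up to 424, so 424 needed; 425 in favor. Satisfied.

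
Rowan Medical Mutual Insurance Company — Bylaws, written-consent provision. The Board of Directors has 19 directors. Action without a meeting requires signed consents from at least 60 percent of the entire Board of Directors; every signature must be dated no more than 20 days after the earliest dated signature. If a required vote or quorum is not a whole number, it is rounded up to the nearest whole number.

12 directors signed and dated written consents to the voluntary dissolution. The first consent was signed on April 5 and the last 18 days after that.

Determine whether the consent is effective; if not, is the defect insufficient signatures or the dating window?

Signatures required: at least 60 percent of 19 — 3/5 of 19 = 11.40, rounded up to 12, so 12 needed; 12 signed. Sufficient.
Dating window: the latest signature is 18 days after the earliest; the limit is 20 days. Within the window.

Effective — both the signature and dating-window requirements are satisfied.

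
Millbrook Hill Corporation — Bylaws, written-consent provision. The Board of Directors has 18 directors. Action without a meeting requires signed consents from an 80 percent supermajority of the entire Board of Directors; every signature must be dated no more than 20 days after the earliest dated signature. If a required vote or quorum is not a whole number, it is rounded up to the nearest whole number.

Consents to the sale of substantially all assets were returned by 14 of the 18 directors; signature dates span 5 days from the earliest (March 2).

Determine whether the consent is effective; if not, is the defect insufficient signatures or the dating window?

Not effective — insufficient signatures.

Signatures required: an 80 percent supermajority of 18 — 4/5 of 18 = 14.40, rounded up to 15, so 15 needed; 14 signed. Insufficient.
Dating window: the latest signature is 5 days after the earliest; the limit is 20 days. Within the window.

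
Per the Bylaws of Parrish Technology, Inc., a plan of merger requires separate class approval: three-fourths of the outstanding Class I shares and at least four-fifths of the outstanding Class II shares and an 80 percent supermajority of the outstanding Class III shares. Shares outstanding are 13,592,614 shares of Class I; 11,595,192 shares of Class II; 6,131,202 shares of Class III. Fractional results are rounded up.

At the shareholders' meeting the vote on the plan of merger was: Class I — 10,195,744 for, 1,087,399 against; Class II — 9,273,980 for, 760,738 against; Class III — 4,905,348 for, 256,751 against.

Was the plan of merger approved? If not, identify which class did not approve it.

Class I: 3/4 of 13592614 = 10194460.50, rounded up to 10194461; 10,194,461 required, 10,195,744 in favor — approved.
Class II: 4/5 of 11595192 = 9276153.60, rounded up to 9276154; 9,276,154 required, 9,273,980 in favor — not approved.
Class III: 4/5 of 6131202 = 4904961.60, rounded up to 4904962; 4,904,962 required, 4,905,348 in favor — approved.

Not approved — the Class II shares did not give the required vote.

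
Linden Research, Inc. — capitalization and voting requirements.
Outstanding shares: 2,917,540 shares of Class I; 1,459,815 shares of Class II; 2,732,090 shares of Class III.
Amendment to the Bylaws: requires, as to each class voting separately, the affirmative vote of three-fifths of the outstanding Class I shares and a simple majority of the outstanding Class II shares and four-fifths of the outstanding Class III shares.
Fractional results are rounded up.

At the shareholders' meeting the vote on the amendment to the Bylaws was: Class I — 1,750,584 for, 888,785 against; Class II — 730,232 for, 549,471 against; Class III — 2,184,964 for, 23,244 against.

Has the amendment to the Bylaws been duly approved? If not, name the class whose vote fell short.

Not approved — the Class III shares did not give the required vote.

Class I: 3/5 of 2917540 = 1750524; 1,750,524 required, 1,750,584 in favor — approved.
Class II: a majority of 1459815 is 729908; 729,908 required, 730,232 in favor — approved.
Class III: 4/5 of 2732090 = 2185672; 2,185,672 required, 2,184,964 in favor — not approved.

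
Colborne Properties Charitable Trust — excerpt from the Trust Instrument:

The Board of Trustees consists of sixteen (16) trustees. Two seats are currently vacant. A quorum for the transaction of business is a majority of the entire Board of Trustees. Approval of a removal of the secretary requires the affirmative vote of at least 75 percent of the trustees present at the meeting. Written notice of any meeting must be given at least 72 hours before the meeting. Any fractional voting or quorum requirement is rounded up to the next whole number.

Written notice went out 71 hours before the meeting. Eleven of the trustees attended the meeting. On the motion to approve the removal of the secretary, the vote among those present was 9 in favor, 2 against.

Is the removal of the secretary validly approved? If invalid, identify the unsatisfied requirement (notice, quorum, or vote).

Notice: 71 hours given; 72 required (71 < 72). Not satisfied.
Quorum: 11 present; quorum is 9. Satisfied.
Vote: the removal of the secretary requires three-fourths of the trustees present (11). 3/4 of 11 = 8.25, rounded up to 9, so 9 affirmative votes are needed; 9 voted in favor. Satisfied.

Invalid — notice requirement not satisfied.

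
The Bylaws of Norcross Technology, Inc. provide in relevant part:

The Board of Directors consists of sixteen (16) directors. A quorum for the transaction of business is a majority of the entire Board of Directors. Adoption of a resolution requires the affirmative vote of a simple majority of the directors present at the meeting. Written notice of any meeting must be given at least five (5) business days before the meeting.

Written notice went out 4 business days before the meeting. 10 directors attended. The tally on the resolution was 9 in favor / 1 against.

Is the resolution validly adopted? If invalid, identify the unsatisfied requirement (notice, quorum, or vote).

Invalid — notice requirement not satisfied.

Notice: 4 business days given; 5 required (4 < 5). Not satisfied.
Quorum: 10 present; quorum is 9. Satisfied.
Vote: the resolution requires a majority of the directors present (10). A majority of 10 is 6, so 6 affirmative votes are needed; 9 voted in favor. Satisfied.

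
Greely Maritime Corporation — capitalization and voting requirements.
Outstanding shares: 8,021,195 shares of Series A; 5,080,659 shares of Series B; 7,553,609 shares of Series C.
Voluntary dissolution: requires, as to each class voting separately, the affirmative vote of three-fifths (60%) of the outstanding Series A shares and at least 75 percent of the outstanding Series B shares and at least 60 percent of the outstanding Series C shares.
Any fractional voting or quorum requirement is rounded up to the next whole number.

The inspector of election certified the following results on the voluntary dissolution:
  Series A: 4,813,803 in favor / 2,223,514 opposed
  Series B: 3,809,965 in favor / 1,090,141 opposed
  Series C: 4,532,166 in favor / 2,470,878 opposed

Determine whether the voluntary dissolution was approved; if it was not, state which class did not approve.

Series A: 3/5 of 8021195 = 4812717; 4,812,717 required, 4,813,803 in favor — approved.
Series B: 3/4 of 5080659 = 3810494.25, rounded up to 3810495; 3,810,495 required, 3,809,965 in favor — not approved.
Series C: 3/5 of 7553609 = 4532165.40, rounded up to 4532166; 4,532,166 required, 4,532,166 in favor — approved.

Not approved — the Series B shares did not give the required vote.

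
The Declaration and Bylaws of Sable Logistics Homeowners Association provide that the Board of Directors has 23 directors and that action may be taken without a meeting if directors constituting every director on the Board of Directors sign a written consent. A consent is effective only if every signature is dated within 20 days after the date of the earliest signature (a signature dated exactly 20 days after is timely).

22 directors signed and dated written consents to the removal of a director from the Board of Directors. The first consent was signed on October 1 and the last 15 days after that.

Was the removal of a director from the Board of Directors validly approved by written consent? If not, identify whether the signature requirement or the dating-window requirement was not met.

Signatures required: the unanimous vote of 23 — unanimous means all 23, so 23 needed; 22 signed. Insufficient.
Dating window: the latest signature is 15 days after the earliest; the limit is 20 days. Within the window.

Not effective — insufficient signatures.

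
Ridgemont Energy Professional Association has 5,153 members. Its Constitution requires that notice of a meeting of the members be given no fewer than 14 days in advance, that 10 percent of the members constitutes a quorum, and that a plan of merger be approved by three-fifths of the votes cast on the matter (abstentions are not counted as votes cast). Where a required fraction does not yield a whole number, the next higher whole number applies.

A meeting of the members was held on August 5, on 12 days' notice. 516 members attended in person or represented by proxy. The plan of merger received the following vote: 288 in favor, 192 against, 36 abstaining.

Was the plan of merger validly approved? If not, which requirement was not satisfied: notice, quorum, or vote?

Invalid — notice requirement not satisfied.

Notice: 12 days given; 14 required. Not satisfied.
Quorum: 10% of 5,153 = 515.30, rounded up to 516; 516 present. Satisfied.
Vote: requires three-fifths of the votes cast (516 − 36 abstaining = 480); 3/5 of 480 = 288, so 288 needed; 288 in favor. Satisfied.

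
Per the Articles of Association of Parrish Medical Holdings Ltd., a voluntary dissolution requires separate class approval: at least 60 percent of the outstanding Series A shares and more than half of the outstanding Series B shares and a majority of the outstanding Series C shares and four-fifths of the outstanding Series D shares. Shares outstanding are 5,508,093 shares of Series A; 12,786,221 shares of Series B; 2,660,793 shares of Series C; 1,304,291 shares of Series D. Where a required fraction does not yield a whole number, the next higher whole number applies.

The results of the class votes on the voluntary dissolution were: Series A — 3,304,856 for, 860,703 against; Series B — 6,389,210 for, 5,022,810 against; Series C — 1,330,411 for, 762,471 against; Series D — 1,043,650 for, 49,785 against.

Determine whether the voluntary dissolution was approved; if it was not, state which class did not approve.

Series A: 3/5 of 5508093 = 3304855.80, rounded up to 3304856; 3,304,856 required, 3,304,856 in favor — approved.
Series B: a majority of 12786221 is 6393111; 6,393,111 required, 6,389,210 in favor — not approved.
Series C: a majority of 2660793 is 1330397; 1,330,397 required, 1,330,411 in favor — approved.
Series D: 4/5 of 1304291 = 1043432.80, rounded up to 1043433; 1,043,433 required, 1,043,650 in favor — approved.

Not approved — the Series B shares did not give the required vote.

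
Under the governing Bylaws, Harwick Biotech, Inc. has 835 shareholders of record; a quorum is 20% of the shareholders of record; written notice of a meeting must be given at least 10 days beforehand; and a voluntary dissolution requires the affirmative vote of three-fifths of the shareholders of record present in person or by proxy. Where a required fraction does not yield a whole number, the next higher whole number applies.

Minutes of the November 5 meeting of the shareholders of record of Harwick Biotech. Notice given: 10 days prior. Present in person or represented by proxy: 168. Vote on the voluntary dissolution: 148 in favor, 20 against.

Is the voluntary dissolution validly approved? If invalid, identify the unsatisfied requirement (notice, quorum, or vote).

Valid — all requirements satisfied.

Notice: 10 days given; 10 required. Satisfied.
Quorum: 20% of 835 = 167; 168 present. Satisfied.
Vote: requires three-fifths of those present (168); 3/5 of 168 = 100.80, rounded up to 101, so 101 needed; 148 in favor. Satisfied.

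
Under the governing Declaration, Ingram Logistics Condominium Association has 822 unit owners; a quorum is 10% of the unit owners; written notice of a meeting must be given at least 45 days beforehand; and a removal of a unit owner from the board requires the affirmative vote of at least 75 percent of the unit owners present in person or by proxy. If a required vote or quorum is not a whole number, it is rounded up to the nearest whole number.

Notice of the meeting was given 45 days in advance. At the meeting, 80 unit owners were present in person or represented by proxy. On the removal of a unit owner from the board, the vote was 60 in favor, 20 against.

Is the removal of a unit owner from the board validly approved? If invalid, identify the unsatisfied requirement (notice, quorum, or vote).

Invalid — quorum requirement not satisfied.

Notice: 45 days given; 45 required. Satisfied.
Quorum: 10% of 822 = 82.20, rounded up to 83; 80 present. Not satisfied.
Vote: requires three-fourths of those present (80); 3/4 of 80 = 60, so 60 needed; 60 in favor. Satisfied.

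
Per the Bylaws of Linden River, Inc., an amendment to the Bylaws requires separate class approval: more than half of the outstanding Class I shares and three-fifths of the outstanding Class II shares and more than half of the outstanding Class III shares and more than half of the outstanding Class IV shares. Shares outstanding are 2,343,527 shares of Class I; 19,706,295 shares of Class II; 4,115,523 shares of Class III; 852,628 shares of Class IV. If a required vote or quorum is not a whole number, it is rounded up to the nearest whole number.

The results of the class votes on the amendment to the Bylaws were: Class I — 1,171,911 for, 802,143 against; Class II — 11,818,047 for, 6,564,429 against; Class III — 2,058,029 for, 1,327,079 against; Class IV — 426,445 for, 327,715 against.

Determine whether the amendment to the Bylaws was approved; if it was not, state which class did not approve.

Not approved — the Class II shares did not give the required vote.

Class I: a majority of 2343527 is 1171764; 1,171,764 required, 1,171,911 in favor — approved.
Class II: 3/5 of 19706295 = 11823777; 11,823,777 required, 11,818,047 in favor — not approved.
Class III: a majority of 4115523 is 2057762; 2,057,762 required, 2,058,029 in favor — approved.
Class IV: a majority of 852628 is 426315; 426,315 required, 426,445 in favor — approved.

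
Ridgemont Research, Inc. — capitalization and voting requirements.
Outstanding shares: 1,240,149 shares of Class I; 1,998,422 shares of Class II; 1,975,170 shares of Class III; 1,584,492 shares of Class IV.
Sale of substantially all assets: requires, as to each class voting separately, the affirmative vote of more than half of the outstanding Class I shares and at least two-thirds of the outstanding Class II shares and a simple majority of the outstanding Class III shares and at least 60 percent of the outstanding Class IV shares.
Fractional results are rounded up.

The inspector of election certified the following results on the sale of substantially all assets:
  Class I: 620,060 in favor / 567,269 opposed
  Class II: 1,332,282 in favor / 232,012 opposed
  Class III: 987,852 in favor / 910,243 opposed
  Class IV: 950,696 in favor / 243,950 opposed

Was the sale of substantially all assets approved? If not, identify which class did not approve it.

Class I: a majority of 1240149 is 620075; 620,075 required, 620,060 in favor — not approved.
Class II: 2/3 of 1998422 = 1332281.33, rounded up to 1332282; 1,332,282 required, 1,332,282 in favor — approved.
Class III: a majority of 1975170 is 987586; 987,586 required, 987,852 in favor — approved.
Class IV: 3/5 of 1584492 = 950695.20, rounded up to 950696; 950,696 required, 950,696 in favor — approved.

Not approved — the Class I shares did not give the required vote.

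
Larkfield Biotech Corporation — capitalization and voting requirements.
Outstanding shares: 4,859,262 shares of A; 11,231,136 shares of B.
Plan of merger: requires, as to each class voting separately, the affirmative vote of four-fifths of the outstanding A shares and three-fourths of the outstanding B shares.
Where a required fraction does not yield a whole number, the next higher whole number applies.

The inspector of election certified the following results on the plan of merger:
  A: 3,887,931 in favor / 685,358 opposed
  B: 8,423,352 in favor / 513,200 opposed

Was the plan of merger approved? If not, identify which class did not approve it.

Approved — every class gave the required vote.

A: 4/5 of 4859262 = 3887409.60, rounded up to 3887410; 3,887,410 required, 3,887,931 in favor — approved.
B: 3/4 of 11231136 = 8423352; 8,423,352 required, 8,423,352 in favor — approved.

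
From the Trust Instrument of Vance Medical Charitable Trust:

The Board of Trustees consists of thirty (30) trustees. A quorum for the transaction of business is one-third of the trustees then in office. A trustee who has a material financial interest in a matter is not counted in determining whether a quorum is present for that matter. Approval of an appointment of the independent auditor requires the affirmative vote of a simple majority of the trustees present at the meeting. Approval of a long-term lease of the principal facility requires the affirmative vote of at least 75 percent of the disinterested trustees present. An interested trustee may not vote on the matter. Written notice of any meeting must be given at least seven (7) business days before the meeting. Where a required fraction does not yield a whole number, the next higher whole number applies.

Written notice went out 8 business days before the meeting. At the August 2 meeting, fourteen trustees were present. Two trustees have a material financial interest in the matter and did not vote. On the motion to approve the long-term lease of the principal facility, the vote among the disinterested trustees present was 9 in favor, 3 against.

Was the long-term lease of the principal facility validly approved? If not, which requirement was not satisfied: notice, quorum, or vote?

Valid — all requirements satisfied.

Notice: 8 business days given; 7 required (8 ≥ 7). Satisfied.
Quorum: 14 present, but the 2 interested trustees do not count, leaving 12. Quorum is 10. Satisfied.
Vote: the long-term lease of the principal facility requires three-fourths of the disinterested trustees present (14 − 2 = 12). 3/4 of 12 = 9, so 9 affirmative votes are needed; 9 voted in favor. Satisfied.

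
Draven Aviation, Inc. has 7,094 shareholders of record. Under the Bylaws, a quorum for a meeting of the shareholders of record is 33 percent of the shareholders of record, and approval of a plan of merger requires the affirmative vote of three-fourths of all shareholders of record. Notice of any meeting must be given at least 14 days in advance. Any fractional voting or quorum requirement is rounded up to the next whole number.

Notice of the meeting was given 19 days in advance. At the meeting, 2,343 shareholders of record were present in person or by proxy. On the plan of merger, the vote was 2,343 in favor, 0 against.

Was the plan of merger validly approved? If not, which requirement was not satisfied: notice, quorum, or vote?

Notice: 19 days given; 14 required. Satisfied.
Quorum: 33% of 7,094 = 2,341.02, rounded up to 2,342; 2,343 present. Satisfied.
Vote: requires three-fourths of all shareholders of record (7,094); 3/4 of 7094 = 5320.50, rounded up to 5321, so 5,321 needed; 2,343 in favor. Not satisfied.

Invalid — vote requirement not satisfied.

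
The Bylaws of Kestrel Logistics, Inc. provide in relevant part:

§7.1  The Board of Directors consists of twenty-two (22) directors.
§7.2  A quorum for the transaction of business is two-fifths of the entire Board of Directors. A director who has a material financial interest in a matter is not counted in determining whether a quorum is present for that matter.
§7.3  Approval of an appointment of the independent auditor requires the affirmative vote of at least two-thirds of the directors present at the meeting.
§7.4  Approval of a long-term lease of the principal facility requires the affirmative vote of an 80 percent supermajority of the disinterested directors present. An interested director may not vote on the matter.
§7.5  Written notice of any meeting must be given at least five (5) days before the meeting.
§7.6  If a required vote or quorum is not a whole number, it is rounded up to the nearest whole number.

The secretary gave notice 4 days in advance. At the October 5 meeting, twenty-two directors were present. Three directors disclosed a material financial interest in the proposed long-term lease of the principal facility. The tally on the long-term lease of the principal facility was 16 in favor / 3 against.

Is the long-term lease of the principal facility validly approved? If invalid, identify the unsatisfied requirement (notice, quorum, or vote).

Notice: 4 days given; 5 required (4 < 5). Not satisfied.
Quorum: 22 present, but the 3 interested directors do not count, leaving 19. Quorum is 9. Satisfied.
Vote: the long-term lease of the principal facility requires four-fifths of the disinterested directors present (22 − 3 = 19). 4/5 of 19 = 15.20, rounded up to 16, so 16 affirmative votes are needed; 16 voted in favor. Satisfied.

Invalid — notice requirement not satisfied.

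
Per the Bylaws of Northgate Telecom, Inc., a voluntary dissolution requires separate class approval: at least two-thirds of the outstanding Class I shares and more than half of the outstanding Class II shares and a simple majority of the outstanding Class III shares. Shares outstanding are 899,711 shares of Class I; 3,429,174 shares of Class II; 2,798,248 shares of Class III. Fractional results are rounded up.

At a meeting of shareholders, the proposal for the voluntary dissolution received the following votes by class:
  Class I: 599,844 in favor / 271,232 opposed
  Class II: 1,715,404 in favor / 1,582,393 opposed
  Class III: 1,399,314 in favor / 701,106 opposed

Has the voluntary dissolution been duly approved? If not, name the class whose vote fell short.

Class I: 2/3 of 899711 = 599807.33, rounded up to 599808; 599,808 required, 599,844 in favor — approved.
Class II: a majority of 3429174 is 1714588; 1,714,588 required, 1,715,404 in favor — approved.
Class III: a majority of 2798248 is 1399125; 1,399,125 required, 1,399,314 in favor — approved.

Approved — every class gave the required vote.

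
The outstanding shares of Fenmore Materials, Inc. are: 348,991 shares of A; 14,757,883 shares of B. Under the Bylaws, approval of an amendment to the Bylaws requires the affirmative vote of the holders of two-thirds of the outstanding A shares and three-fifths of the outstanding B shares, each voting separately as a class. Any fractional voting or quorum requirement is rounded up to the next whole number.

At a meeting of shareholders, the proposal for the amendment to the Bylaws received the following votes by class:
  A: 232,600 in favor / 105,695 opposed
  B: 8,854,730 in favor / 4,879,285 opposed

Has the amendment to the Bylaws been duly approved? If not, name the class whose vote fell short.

Not approved — the A shares did not give the required vote.

A: 2/3 of 348991 = 232660.67, rounded up to 232661; 232,661 required, 232,600 in favor — not approved.
B: 3/5 of 14757883 = 8854729.80, rounded up to 8854730; 8,854,730 required, 8,854,730 in favor — approved.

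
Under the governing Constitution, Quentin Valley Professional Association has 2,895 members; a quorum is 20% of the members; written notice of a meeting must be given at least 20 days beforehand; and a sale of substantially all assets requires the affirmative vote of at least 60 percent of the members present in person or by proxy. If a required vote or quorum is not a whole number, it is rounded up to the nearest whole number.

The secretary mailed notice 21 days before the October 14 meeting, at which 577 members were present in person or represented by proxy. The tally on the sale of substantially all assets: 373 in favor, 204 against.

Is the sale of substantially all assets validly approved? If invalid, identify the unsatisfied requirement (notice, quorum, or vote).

Notice: 21 days given; 20 required. Satisfied.
Quorum: 20% of 2,895 = 579; 577 present. Not satisfied.
Vote: requires three-fifths of those present (577); 3/5 of 577 = 346.20, rounded up to 347, so 347 needed; 373 in favor. Satisfied.

Invalid — quorum requirement not satisfied.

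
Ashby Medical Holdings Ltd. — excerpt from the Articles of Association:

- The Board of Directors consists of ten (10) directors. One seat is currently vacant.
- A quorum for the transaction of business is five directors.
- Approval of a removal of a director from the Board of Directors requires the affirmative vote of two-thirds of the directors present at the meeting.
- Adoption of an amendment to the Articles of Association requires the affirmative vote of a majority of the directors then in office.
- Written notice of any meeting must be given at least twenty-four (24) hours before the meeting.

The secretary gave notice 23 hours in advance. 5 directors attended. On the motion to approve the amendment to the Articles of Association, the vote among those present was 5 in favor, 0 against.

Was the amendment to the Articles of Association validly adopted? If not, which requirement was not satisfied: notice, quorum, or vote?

Notice: 23 hours given; 24 required (23 < 24). Not satisfied.
Quorum: 5 present; quorum is 5. Satisfied.
Vote: the amendment to the Articles of Association requires a majority of the directors then in office (9). A majority of 9 is 5, so 5 affirmative votes are needed; 5 voted in favor. Satisfied.

Invalid — notice requirement not satisfied.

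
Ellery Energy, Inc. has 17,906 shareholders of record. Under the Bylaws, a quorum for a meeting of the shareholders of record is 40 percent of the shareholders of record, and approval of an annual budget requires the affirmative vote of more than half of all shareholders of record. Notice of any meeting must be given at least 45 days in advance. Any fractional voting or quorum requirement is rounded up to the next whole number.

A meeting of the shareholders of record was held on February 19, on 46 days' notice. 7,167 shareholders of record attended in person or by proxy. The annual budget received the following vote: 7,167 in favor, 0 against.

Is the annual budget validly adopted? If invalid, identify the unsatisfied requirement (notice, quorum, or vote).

Notice: 46 days given; 45 required. Satisfied.
Quorum: 40% of 17,906 = 7,162.40, rounded up to 7,163; 7,167 present. Satisfied.
Vote: requires a majority of all shareholders of record (17,906); a majority of 17906 is 8954, so 8,954 needed; 7,167 in favor. Not satisfied.

Invalid — vote requirement not satisfied.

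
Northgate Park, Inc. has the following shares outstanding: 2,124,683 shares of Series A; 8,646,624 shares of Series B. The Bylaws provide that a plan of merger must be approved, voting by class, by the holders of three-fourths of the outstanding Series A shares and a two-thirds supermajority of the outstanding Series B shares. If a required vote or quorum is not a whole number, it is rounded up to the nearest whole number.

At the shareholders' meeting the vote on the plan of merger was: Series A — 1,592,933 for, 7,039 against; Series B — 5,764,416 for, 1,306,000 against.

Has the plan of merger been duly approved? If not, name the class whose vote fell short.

Not approved — the Series A shares did not give the required vote.

Series A: 3/4 of 2124683 = 1593512.25, rounded up to 1593513; 1,593,513 required, 1,592,933 in favor — not approved.
Series B: 2/3 of 8646624 = 5764416; 5,764,416 required, 5,764,416 in favor — approved.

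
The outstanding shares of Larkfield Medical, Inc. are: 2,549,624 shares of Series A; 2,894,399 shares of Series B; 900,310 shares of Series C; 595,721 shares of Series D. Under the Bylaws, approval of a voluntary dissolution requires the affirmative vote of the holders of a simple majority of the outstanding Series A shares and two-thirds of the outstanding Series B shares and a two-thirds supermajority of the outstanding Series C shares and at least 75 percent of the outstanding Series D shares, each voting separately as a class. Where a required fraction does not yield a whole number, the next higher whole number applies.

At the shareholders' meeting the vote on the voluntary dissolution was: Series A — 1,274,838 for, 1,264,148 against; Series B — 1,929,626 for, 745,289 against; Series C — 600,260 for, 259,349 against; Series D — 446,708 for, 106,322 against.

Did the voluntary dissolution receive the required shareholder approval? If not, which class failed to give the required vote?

Series A: a majority of 2549624 is 1274813; 1,274,813 required, 1,274,838 in favor — approved.
Series B: 2/3 of 2894399 = 1929599.33, rounded up to 1929600; 1,929,600 required, 1,929,626 in favor — approved.
Series C: 2/3 of 900310 = 600206.67, rounded up to 600207; 600,207 required, 600,260 in favor — approved.
Series D: 3/4 of 595721 = 446790.75, rounded up to 446791; 446,791 required, 446,708 in favor — not approved.

Not approved — the Series D shares did not give the required vote.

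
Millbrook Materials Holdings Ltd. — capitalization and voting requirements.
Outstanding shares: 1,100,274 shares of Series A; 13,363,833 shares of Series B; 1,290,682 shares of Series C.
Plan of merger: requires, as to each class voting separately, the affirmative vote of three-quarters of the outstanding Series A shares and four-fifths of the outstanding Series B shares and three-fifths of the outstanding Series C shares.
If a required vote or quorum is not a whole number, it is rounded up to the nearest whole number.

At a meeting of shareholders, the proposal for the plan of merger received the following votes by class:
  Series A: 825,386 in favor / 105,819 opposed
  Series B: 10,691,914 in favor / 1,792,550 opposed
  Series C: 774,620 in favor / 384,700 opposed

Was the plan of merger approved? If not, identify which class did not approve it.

Approved — every class gave the required vote.

Series A: 3/4 of 1100274 = 825205.50, rounded up to 825206; 825,206 required, 825,386 in favor — approved.
Series B: 4/5 of 13363833 = 10691066.40, rounded up to 10691067; 10,691,067 required, 10,691,914 in favor — approved.
Series C: 3/5 of 1290682 = 774409.20, rounded up to 774410; 774,410 required, 774,620 in favor — approved.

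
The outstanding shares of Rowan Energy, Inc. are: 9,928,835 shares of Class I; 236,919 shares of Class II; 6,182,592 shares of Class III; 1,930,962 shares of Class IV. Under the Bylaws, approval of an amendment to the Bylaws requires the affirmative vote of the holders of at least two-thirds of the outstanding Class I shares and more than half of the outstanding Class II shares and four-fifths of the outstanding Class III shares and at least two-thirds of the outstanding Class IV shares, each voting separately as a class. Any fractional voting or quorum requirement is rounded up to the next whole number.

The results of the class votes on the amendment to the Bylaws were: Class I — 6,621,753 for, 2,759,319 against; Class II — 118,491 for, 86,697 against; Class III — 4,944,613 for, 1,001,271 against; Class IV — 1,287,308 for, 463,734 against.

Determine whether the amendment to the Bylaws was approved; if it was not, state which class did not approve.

Not approved — the Class III shares did not give the required vote.

Class I: 2/3 of 9928835 = 6619223.33, rounded up to 6619224; 6,619,224 required, 6,621,753 in favor — approved.
Class II: a majority of 236919 is 118460; 118,460 required, 118,491 in favor — approved.
Class III: 4/5 of 6182592 = 4946073.60, rounded up to 4946074; 4,946,074 required, 4,944,613 in favor — not approved.
Class IV: 2/3 of 1930962 = 1287308; 1,287,308 required, 1,287,308 in favor — approved.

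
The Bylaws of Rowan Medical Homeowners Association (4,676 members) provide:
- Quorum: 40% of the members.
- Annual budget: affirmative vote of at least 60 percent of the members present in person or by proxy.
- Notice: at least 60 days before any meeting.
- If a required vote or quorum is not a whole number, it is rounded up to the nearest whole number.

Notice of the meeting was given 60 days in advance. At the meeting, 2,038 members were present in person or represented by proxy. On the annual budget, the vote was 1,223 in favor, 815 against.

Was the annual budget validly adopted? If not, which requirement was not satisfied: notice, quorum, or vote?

Notice: 60 days given; 60 required. Satisfied.
Quorum: 40% of 4,676 = 1,870.40, rounded up to 1,871; 2,038 present. Satisfied.
Vote: requires three-fifths of those present (2,038); 3/5 of 2038 = 1222.80, rounded up to 1223, so 1,223 needed; 1,223 in favor. Satisfied.

Valid — all requirements satisfied.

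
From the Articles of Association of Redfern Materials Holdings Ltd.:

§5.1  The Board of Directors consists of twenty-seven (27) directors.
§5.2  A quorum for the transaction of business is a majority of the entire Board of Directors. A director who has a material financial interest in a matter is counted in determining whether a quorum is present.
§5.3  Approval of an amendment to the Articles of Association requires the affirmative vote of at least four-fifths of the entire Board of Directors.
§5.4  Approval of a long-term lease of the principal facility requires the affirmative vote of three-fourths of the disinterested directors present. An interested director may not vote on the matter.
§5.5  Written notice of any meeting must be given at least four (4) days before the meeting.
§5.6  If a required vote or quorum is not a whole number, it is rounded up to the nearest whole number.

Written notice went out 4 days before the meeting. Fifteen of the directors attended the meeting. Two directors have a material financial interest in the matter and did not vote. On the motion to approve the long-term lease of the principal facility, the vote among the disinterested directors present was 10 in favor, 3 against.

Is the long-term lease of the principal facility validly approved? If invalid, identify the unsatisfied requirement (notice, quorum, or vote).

Notice: 4 days given; 4 required (4 ≥ 4). Satisfied.
Quorum: 15 present (interested directors count toward quorum); quorum is 14. Satisfied.
Vote: the long-term lease of the principal facility requires three-fourths of the disinterested directors present (15 − 2 = 13). 3/4 of 13 = 9.75, rounded up to 10, so 10 affirmative votes are needed; 10 voted in favor. Satisfied.

Valid — all requirements satisfied.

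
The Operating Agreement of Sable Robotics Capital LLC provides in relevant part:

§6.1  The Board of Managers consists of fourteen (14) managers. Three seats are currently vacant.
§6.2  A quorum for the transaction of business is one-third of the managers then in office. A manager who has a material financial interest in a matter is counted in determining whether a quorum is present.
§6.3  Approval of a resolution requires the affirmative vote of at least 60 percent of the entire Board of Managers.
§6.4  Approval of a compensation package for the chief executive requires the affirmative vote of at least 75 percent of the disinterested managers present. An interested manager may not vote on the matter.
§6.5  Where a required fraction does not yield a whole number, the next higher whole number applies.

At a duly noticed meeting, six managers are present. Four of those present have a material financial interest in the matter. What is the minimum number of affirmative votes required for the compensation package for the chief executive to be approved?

2

The compensation package for the chief executive requires three-fourths of the disinterested managers present (6 − 4 = 2).
3/4 of 2 = 1.50, rounded up to 2.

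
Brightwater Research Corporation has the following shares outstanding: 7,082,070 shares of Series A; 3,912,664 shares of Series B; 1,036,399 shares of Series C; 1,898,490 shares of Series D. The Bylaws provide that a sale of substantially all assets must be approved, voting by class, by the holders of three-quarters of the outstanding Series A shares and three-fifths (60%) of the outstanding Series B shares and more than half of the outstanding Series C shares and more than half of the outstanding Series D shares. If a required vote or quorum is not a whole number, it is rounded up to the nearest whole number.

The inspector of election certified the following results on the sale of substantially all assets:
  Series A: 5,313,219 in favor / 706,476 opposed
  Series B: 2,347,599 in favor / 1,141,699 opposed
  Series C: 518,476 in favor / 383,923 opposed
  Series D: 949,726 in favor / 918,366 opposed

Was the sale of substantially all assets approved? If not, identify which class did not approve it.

Series A: 3/4 of 7082070 = 5311552.50, rounded up to 5311553; 5,311,553 required, 5,313,219 in favor — approved.
Series B: 3/5 of 3912664 = 2347598.40, rounded up to 2347599; 2,347,599 required, 2,347,599 in favor — approved.
Series C: a majority of 1036399 is 518200; 518,200 required, 518,476 in favor — approved.
Series D: a majority of 1898490 is 949246; 949,246 required, 949,726 in favor — approved.

Approved — every class gave the required vote.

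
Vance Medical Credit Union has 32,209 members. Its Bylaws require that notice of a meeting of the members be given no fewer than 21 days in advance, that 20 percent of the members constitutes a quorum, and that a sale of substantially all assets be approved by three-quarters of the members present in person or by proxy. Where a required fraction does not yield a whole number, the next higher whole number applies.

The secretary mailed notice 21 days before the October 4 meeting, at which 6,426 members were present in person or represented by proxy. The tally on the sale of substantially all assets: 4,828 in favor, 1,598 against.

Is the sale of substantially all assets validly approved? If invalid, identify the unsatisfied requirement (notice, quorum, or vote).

Invalid — quorum requirement not satisfied.

Notice: 21 days given; 21 required. Satisfied.
Quorum: 20% of 32,209 = 6,441.80, rounded up to 6,442; 6,426 present. Not satisfied.
Vote: requires three-fourths of those present (6,426); 3/4 of 6426 = 4819.50, rounded up to 4820, so 4,820 needed; 4,828 in favor. Satisfied.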